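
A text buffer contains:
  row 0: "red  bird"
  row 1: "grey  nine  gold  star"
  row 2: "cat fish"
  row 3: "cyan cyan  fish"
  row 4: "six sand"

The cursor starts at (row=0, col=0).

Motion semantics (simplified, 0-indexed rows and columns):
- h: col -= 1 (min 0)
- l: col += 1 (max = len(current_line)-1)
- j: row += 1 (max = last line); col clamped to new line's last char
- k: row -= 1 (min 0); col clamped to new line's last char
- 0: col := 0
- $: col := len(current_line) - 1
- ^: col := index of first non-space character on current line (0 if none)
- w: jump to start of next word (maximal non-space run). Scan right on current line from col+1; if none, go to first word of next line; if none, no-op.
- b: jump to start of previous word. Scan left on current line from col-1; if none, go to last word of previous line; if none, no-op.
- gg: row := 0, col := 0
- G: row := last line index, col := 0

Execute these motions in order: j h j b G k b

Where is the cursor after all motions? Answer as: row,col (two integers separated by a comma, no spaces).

After 1 (j): row=1 col=0 char='g'
After 2 (h): row=1 col=0 char='g'
After 3 (j): row=2 col=0 char='c'
After 4 (b): row=1 col=18 char='s'
After 5 (G): row=4 col=0 char='s'
After 6 (k): row=3 col=0 char='c'
After 7 (b): row=2 col=4 char='f'

Answer: 2,4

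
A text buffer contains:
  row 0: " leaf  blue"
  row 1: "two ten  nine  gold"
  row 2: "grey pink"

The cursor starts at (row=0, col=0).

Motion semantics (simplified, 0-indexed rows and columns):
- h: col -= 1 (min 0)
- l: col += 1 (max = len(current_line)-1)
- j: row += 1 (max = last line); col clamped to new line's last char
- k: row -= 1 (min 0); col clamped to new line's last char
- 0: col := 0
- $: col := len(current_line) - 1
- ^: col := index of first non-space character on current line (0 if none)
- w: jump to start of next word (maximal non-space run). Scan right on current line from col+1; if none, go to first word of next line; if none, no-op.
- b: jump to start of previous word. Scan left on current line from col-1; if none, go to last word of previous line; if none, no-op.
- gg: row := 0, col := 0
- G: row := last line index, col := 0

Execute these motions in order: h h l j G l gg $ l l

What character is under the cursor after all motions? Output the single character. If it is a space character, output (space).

After 1 (h): row=0 col=0 char='_'
After 2 (h): row=0 col=0 char='_'
After 3 (l): row=0 col=1 char='l'
After 4 (j): row=1 col=1 char='w'
After 5 (G): row=2 col=0 char='g'
After 6 (l): row=2 col=1 char='r'
After 7 (gg): row=0 col=0 char='_'
After 8 ($): row=0 col=10 char='e'
After 9 (l): row=0 col=10 char='e'
After 10 (l): row=0 col=10 char='e'

Answer: e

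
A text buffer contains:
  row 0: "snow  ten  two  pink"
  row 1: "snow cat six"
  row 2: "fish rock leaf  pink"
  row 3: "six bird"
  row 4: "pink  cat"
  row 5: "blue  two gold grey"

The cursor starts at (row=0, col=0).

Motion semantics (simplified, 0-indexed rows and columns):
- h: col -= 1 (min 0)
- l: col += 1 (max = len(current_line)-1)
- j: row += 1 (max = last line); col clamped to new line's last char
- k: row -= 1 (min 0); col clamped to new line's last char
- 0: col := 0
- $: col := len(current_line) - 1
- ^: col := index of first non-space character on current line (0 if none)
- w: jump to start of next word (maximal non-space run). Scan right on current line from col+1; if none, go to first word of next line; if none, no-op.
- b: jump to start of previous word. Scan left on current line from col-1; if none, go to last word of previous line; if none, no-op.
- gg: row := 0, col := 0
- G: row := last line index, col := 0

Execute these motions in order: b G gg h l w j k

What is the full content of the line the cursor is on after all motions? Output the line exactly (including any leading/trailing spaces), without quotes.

Answer: snow  ten  two  pink

Derivation:
After 1 (b): row=0 col=0 char='s'
After 2 (G): row=5 col=0 char='b'
After 3 (gg): row=0 col=0 char='s'
After 4 (h): row=0 col=0 char='s'
After 5 (l): row=0 col=1 char='n'
After 6 (w): row=0 col=6 char='t'
After 7 (j): row=1 col=6 char='a'
After 8 (k): row=0 col=6 char='t'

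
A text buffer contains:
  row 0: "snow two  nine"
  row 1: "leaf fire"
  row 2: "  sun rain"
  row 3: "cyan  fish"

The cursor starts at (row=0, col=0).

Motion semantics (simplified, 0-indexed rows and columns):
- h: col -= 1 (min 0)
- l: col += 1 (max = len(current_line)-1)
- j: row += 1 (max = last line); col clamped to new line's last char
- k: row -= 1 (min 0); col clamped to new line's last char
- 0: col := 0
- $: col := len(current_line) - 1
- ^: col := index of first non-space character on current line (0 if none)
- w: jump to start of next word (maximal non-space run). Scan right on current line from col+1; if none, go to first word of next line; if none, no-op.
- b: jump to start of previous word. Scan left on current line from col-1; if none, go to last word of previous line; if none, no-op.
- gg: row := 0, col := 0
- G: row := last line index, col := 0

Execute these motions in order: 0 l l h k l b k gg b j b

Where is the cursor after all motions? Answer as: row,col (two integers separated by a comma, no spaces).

Answer: 0,10

Derivation:
After 1 (0): row=0 col=0 char='s'
After 2 (l): row=0 col=1 char='n'
After 3 (l): row=0 col=2 char='o'
After 4 (h): row=0 col=1 char='n'
After 5 (k): row=0 col=1 char='n'
After 6 (l): row=0 col=2 char='o'
After 7 (b): row=0 col=0 char='s'
After 8 (k): row=0 col=0 char='s'
After 9 (gg): row=0 col=0 char='s'
After 10 (b): row=0 col=0 char='s'
After 11 (j): row=1 col=0 char='l'
After 12 (b): row=0 col=10 char='n'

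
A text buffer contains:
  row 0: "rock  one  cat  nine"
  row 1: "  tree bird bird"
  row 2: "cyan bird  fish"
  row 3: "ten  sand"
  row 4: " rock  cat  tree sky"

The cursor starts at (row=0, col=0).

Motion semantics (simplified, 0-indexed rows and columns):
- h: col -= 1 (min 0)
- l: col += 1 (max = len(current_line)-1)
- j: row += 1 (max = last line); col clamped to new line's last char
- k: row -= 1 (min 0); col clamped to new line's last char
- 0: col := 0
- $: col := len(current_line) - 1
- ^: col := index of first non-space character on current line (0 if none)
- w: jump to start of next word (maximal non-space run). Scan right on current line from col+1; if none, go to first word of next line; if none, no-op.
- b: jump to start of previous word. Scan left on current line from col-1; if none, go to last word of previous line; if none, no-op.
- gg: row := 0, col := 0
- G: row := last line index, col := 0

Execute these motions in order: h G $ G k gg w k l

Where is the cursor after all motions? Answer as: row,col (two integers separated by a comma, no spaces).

After 1 (h): row=0 col=0 char='r'
After 2 (G): row=4 col=0 char='_'
After 3 ($): row=4 col=19 char='y'
After 4 (G): row=4 col=0 char='_'
After 5 (k): row=3 col=0 char='t'
After 6 (gg): row=0 col=0 char='r'
After 7 (w): row=0 col=6 char='o'
After 8 (k): row=0 col=6 char='o'
After 9 (l): row=0 col=7 char='n'

Answer: 0,7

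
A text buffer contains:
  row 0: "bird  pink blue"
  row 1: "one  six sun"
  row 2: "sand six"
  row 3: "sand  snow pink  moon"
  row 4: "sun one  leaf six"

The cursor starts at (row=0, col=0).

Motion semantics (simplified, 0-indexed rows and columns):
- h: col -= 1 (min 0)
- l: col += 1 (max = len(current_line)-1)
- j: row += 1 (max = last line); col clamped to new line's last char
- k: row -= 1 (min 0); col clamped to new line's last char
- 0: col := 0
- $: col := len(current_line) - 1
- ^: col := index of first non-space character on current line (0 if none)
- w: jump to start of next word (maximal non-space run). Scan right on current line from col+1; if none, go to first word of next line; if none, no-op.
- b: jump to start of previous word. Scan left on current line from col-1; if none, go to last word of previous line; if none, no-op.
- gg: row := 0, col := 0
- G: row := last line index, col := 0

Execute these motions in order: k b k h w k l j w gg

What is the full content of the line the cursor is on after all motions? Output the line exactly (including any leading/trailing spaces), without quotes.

Answer: bird  pink blue

Derivation:
After 1 (k): row=0 col=0 char='b'
After 2 (b): row=0 col=0 char='b'
After 3 (k): row=0 col=0 char='b'
After 4 (h): row=0 col=0 char='b'
After 5 (w): row=0 col=6 char='p'
After 6 (k): row=0 col=6 char='p'
After 7 (l): row=0 col=7 char='i'
After 8 (j): row=1 col=7 char='x'
After 9 (w): row=1 col=9 char='s'
After 10 (gg): row=0 col=0 char='b'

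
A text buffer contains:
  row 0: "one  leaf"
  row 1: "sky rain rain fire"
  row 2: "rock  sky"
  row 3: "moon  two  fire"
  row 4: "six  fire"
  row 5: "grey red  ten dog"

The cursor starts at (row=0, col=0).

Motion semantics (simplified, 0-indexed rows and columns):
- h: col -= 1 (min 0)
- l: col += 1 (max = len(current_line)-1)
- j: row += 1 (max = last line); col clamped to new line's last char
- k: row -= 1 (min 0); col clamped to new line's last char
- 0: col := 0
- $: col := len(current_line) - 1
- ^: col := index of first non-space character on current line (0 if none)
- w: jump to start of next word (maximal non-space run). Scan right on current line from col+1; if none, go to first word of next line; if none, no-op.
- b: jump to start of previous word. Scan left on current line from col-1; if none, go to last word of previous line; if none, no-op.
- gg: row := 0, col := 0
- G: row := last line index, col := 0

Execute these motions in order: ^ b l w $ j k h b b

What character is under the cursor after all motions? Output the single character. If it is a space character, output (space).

After 1 (^): row=0 col=0 char='o'
After 2 (b): row=0 col=0 char='o'
After 3 (l): row=0 col=1 char='n'
After 4 (w): row=0 col=5 char='l'
After 5 ($): row=0 col=8 char='f'
After 6 (j): row=1 col=8 char='_'
After 7 (k): row=0 col=8 char='f'
After 8 (h): row=0 col=7 char='a'
After 9 (b): row=0 col=5 char='l'
After 10 (b): row=0 col=0 char='o'

Answer: o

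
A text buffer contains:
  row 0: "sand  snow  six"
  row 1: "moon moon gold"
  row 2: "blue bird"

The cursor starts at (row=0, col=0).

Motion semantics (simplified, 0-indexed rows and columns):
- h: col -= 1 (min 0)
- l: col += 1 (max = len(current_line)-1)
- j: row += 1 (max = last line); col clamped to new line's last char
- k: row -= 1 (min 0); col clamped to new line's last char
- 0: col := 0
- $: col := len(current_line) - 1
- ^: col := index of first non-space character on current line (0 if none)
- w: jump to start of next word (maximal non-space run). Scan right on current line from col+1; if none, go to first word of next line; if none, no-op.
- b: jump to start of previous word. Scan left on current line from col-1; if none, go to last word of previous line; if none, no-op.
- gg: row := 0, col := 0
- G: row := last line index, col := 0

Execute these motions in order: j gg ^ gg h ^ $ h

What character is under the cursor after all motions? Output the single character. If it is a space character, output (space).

Answer: i

Derivation:
After 1 (j): row=1 col=0 char='m'
After 2 (gg): row=0 col=0 char='s'
After 3 (^): row=0 col=0 char='s'
After 4 (gg): row=0 col=0 char='s'
After 5 (h): row=0 col=0 char='s'
After 6 (^): row=0 col=0 char='s'
After 7 ($): row=0 col=14 char='x'
After 8 (h): row=0 col=13 char='i'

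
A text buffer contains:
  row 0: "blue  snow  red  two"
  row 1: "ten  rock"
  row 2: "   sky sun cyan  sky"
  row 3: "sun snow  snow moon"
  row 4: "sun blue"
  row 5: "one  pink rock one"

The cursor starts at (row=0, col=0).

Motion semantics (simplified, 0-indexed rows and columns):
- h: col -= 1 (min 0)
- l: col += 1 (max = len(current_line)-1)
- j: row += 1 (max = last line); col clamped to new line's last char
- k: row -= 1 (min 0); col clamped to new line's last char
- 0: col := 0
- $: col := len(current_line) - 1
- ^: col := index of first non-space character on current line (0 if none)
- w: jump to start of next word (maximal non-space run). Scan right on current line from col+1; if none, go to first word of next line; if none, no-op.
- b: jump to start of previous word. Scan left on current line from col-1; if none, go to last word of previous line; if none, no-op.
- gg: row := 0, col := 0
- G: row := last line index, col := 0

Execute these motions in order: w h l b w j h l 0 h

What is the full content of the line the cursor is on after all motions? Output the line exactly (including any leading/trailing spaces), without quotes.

Answer: ten  rock

Derivation:
After 1 (w): row=0 col=6 char='s'
After 2 (h): row=0 col=5 char='_'
After 3 (l): row=0 col=6 char='s'
After 4 (b): row=0 col=0 char='b'
After 5 (w): row=0 col=6 char='s'
After 6 (j): row=1 col=6 char='o'
After 7 (h): row=1 col=5 char='r'
After 8 (l): row=1 col=6 char='o'
After 9 (0): row=1 col=0 char='t'
After 10 (h): row=1 col=0 char='t'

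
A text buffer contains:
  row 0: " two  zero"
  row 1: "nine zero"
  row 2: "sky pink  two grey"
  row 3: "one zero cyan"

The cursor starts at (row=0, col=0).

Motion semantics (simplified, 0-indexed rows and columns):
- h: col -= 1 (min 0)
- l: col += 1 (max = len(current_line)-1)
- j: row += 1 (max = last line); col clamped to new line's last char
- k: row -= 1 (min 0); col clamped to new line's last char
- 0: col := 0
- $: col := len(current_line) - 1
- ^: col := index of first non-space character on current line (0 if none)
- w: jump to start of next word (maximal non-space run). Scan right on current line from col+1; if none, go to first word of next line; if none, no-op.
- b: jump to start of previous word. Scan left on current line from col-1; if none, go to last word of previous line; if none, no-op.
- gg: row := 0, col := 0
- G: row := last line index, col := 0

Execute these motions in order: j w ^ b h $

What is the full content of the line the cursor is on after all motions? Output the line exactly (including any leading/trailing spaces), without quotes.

Answer:  two  zero

Derivation:
After 1 (j): row=1 col=0 char='n'
After 2 (w): row=1 col=5 char='z'
After 3 (^): row=1 col=0 char='n'
After 4 (b): row=0 col=6 char='z'
After 5 (h): row=0 col=5 char='_'
After 6 ($): row=0 col=9 char='o'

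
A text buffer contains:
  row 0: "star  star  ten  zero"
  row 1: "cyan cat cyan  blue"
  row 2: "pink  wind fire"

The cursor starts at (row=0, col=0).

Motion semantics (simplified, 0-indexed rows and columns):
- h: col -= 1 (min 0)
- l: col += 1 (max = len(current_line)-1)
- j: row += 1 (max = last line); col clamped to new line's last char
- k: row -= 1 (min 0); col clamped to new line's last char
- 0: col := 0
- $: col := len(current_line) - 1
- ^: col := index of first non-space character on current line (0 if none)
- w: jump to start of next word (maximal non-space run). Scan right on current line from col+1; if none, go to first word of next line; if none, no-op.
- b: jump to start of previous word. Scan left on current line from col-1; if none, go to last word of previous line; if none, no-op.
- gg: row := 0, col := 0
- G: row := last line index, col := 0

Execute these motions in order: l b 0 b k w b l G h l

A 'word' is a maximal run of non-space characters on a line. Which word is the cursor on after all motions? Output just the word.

Answer: pink

Derivation:
After 1 (l): row=0 col=1 char='t'
After 2 (b): row=0 col=0 char='s'
After 3 (0): row=0 col=0 char='s'
After 4 (b): row=0 col=0 char='s'
After 5 (k): row=0 col=0 char='s'
After 6 (w): row=0 col=6 char='s'
After 7 (b): row=0 col=0 char='s'
After 8 (l): row=0 col=1 char='t'
After 9 (G): row=2 col=0 char='p'
After 10 (h): row=2 col=0 char='p'
After 11 (l): row=2 col=1 char='i'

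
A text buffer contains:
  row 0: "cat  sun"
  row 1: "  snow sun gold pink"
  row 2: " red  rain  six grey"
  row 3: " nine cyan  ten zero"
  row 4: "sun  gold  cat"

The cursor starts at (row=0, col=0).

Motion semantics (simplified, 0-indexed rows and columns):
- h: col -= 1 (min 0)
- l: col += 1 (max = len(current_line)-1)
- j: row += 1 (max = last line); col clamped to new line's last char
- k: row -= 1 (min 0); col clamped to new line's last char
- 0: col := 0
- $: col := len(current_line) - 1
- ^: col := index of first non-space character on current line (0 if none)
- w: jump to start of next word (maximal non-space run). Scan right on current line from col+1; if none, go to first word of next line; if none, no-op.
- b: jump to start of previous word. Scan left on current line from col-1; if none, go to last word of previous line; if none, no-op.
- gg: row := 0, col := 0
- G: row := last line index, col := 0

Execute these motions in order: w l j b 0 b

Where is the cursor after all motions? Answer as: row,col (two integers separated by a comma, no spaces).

Answer: 0,5

Derivation:
After 1 (w): row=0 col=5 char='s'
After 2 (l): row=0 col=6 char='u'
After 3 (j): row=1 col=6 char='_'
After 4 (b): row=1 col=2 char='s'
After 5 (0): row=1 col=0 char='_'
After 6 (b): row=0 col=5 char='s'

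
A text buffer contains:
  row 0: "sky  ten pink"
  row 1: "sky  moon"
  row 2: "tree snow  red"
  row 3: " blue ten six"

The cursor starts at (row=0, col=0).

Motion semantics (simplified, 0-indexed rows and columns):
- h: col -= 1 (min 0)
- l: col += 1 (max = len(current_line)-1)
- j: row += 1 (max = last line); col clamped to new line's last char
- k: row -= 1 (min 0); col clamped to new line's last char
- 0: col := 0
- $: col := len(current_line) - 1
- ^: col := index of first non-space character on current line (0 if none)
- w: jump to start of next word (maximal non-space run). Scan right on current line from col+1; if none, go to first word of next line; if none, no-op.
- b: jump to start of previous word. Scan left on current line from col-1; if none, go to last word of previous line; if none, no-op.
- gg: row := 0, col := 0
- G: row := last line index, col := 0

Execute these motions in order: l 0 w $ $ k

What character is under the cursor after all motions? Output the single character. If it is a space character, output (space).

After 1 (l): row=0 col=1 char='k'
After 2 (0): row=0 col=0 char='s'
After 3 (w): row=0 col=5 char='t'
After 4 ($): row=0 col=12 char='k'
After 5 ($): row=0 col=12 char='k'
After 6 (k): row=0 col=12 char='k'

Answer: k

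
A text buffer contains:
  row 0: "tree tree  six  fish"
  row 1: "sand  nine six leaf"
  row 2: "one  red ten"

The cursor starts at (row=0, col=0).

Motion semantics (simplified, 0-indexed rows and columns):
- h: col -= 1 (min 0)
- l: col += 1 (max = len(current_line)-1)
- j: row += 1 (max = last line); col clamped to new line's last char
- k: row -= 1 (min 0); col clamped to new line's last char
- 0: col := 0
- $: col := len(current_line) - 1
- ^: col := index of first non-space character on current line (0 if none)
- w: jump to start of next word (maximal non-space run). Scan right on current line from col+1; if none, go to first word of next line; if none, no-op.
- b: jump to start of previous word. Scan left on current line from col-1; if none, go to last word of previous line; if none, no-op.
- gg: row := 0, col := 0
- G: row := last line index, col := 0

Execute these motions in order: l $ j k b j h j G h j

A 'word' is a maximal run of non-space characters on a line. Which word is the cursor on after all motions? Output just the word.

After 1 (l): row=0 col=1 char='r'
After 2 ($): row=0 col=19 char='h'
After 3 (j): row=1 col=18 char='f'
After 4 (k): row=0 col=18 char='s'
After 5 (b): row=0 col=16 char='f'
After 6 (j): row=1 col=16 char='e'
After 7 (h): row=1 col=15 char='l'
After 8 (j): row=2 col=11 char='n'
After 9 (G): row=2 col=0 char='o'
After 10 (h): row=2 col=0 char='o'
After 11 (j): row=2 col=0 char='o'

Answer: one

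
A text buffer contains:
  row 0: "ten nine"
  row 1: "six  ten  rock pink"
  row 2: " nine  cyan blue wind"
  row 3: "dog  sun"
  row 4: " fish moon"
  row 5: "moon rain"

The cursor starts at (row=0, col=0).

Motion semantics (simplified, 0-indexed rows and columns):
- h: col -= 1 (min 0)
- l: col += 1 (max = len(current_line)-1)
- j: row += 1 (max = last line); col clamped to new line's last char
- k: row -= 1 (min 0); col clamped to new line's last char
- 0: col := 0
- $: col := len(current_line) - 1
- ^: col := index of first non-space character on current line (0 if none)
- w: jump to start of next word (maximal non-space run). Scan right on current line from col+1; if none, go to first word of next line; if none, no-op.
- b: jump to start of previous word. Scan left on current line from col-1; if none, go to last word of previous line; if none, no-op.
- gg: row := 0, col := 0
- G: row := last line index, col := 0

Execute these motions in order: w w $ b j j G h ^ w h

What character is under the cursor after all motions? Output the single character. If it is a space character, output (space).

After 1 (w): row=0 col=4 char='n'
After 2 (w): row=1 col=0 char='s'
After 3 ($): row=1 col=18 char='k'
After 4 (b): row=1 col=15 char='p'
After 5 (j): row=2 col=15 char='e'
After 6 (j): row=3 col=7 char='n'
After 7 (G): row=5 col=0 char='m'
After 8 (h): row=5 col=0 char='m'
After 9 (^): row=5 col=0 char='m'
After 10 (w): row=5 col=5 char='r'
After 11 (h): row=5 col=4 char='_'

Answer: (space)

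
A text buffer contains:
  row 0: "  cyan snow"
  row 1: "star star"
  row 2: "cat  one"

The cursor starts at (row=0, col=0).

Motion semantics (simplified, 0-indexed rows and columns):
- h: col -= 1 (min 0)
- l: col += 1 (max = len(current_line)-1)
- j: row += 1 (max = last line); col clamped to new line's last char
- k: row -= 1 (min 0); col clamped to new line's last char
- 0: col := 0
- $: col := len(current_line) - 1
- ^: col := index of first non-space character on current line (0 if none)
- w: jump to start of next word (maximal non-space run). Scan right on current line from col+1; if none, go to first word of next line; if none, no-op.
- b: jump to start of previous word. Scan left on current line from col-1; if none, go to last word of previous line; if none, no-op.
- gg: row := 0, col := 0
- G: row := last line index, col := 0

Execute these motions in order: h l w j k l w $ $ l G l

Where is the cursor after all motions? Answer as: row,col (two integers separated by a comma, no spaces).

After 1 (h): row=0 col=0 char='_'
After 2 (l): row=0 col=1 char='_'
After 3 (w): row=0 col=2 char='c'
After 4 (j): row=1 col=2 char='a'
After 5 (k): row=0 col=2 char='c'
After 6 (l): row=0 col=3 char='y'
After 7 (w): row=0 col=7 char='s'
After 8 ($): row=0 col=10 char='w'
After 9 ($): row=0 col=10 char='w'
After 10 (l): row=0 col=10 char='w'
After 11 (G): row=2 col=0 char='c'
After 12 (l): row=2 col=1 char='a'

Answer: 2,1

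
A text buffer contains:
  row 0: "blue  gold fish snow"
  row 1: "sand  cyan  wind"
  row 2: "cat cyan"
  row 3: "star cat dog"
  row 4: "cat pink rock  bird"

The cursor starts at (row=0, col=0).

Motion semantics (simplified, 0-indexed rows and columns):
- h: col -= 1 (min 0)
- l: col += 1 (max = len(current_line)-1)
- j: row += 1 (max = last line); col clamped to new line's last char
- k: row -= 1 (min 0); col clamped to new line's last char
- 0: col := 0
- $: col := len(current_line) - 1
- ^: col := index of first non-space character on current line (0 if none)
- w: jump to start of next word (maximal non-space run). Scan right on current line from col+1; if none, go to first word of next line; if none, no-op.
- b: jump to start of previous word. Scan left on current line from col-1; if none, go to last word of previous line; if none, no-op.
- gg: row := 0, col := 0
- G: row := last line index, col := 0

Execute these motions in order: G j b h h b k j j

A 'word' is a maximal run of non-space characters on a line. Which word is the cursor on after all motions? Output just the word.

After 1 (G): row=4 col=0 char='c'
After 2 (j): row=4 col=0 char='c'
After 3 (b): row=3 col=9 char='d'
After 4 (h): row=3 col=8 char='_'
After 5 (h): row=3 col=7 char='t'
After 6 (b): row=3 col=5 char='c'
After 7 (k): row=2 col=5 char='y'
After 8 (j): row=3 col=5 char='c'
After 9 (j): row=4 col=5 char='i'

Answer: pink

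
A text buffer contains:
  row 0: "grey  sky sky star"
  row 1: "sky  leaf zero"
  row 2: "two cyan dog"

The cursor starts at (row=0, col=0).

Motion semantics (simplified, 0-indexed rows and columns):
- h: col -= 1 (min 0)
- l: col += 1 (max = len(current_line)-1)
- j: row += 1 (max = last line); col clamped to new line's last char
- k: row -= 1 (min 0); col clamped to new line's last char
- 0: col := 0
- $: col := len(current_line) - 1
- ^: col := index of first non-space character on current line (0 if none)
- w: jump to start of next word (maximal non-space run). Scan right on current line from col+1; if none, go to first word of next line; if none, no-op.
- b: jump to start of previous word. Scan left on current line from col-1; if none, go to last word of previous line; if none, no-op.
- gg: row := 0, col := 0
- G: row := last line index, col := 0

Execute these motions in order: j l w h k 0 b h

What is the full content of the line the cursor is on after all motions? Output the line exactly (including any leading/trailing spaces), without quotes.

After 1 (j): row=1 col=0 char='s'
After 2 (l): row=1 col=1 char='k'
After 3 (w): row=1 col=5 char='l'
After 4 (h): row=1 col=4 char='_'
After 5 (k): row=0 col=4 char='_'
After 6 (0): row=0 col=0 char='g'
After 7 (b): row=0 col=0 char='g'
After 8 (h): row=0 col=0 char='g'

Answer: grey  sky sky star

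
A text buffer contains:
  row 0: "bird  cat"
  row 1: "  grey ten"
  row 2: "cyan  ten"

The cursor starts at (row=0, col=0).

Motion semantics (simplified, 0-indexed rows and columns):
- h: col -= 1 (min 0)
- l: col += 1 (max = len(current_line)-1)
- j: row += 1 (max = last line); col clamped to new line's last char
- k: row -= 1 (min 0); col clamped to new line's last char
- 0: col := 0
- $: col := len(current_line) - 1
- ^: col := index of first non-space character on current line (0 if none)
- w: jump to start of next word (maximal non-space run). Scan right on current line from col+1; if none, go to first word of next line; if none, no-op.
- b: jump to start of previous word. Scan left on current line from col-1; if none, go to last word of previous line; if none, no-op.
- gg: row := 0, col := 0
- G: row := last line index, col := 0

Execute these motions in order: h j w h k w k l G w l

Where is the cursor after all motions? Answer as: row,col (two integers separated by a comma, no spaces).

After 1 (h): row=0 col=0 char='b'
After 2 (j): row=1 col=0 char='_'
After 3 (w): row=1 col=2 char='g'
After 4 (h): row=1 col=1 char='_'
After 5 (k): row=0 col=1 char='i'
After 6 (w): row=0 col=6 char='c'
After 7 (k): row=0 col=6 char='c'
After 8 (l): row=0 col=7 char='a'
After 9 (G): row=2 col=0 char='c'
After 10 (w): row=2 col=6 char='t'
After 11 (l): row=2 col=7 char='e'

Answer: 2,7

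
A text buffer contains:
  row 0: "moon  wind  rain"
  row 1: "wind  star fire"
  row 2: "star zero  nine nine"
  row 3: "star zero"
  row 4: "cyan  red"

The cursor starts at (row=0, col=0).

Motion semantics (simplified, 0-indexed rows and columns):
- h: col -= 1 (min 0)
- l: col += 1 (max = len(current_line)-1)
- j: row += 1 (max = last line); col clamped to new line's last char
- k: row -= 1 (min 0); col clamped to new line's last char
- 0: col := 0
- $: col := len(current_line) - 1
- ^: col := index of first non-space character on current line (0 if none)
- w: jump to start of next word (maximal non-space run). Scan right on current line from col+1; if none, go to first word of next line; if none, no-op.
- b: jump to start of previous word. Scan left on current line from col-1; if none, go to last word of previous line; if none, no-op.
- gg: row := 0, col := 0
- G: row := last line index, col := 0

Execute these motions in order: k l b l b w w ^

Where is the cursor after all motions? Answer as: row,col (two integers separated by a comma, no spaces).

After 1 (k): row=0 col=0 char='m'
After 2 (l): row=0 col=1 char='o'
After 3 (b): row=0 col=0 char='m'
After 4 (l): row=0 col=1 char='o'
After 5 (b): row=0 col=0 char='m'
After 6 (w): row=0 col=6 char='w'
After 7 (w): row=0 col=12 char='r'
After 8 (^): row=0 col=0 char='m'

Answer: 0,0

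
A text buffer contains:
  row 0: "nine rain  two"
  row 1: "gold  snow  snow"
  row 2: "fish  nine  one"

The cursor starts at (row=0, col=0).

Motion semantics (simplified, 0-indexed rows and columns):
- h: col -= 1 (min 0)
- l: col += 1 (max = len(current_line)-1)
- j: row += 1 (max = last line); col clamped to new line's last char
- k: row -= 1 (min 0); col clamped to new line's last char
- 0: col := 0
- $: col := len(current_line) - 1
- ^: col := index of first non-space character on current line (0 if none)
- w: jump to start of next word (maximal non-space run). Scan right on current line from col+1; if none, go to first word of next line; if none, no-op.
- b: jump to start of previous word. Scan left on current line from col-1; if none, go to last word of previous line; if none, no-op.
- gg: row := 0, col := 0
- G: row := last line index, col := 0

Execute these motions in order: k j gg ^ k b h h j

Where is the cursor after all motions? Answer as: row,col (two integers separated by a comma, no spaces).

After 1 (k): row=0 col=0 char='n'
After 2 (j): row=1 col=0 char='g'
After 3 (gg): row=0 col=0 char='n'
After 4 (^): row=0 col=0 char='n'
After 5 (k): row=0 col=0 char='n'
After 6 (b): row=0 col=0 char='n'
After 7 (h): row=0 col=0 char='n'
After 8 (h): row=0 col=0 char='n'
After 9 (j): row=1 col=0 char='g'

Answer: 1,0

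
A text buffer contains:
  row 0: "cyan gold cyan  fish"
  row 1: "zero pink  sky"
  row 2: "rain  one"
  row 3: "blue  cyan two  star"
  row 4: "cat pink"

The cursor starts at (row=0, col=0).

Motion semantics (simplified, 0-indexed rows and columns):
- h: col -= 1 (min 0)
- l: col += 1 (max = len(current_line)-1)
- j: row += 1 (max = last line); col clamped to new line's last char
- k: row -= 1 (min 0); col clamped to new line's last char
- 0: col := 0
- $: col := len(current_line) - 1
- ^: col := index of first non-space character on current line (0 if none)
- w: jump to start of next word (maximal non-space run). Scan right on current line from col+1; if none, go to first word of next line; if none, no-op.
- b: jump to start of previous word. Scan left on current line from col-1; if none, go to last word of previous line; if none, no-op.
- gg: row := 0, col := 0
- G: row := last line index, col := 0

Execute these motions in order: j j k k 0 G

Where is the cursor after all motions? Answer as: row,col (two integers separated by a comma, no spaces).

Answer: 4,0

Derivation:
After 1 (j): row=1 col=0 char='z'
After 2 (j): row=2 col=0 char='r'
After 3 (k): row=1 col=0 char='z'
After 4 (k): row=0 col=0 char='c'
After 5 (0): row=0 col=0 char='c'
After 6 (G): row=4 col=0 char='c'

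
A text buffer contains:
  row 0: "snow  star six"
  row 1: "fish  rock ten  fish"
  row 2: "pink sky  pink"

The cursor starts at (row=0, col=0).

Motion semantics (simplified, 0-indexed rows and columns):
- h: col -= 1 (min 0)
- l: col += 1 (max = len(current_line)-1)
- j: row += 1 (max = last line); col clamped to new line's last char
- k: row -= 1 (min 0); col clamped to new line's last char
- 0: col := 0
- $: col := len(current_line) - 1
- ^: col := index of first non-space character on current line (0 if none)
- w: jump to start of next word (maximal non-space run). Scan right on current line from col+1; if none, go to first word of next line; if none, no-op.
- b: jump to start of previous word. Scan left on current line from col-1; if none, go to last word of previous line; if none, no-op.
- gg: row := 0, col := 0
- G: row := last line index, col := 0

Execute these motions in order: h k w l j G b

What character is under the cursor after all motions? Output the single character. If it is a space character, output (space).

Answer: f

Derivation:
After 1 (h): row=0 col=0 char='s'
After 2 (k): row=0 col=0 char='s'
After 3 (w): row=0 col=6 char='s'
After 4 (l): row=0 col=7 char='t'
After 5 (j): row=1 col=7 char='o'
After 6 (G): row=2 col=0 char='p'
After 7 (b): row=1 col=16 char='f'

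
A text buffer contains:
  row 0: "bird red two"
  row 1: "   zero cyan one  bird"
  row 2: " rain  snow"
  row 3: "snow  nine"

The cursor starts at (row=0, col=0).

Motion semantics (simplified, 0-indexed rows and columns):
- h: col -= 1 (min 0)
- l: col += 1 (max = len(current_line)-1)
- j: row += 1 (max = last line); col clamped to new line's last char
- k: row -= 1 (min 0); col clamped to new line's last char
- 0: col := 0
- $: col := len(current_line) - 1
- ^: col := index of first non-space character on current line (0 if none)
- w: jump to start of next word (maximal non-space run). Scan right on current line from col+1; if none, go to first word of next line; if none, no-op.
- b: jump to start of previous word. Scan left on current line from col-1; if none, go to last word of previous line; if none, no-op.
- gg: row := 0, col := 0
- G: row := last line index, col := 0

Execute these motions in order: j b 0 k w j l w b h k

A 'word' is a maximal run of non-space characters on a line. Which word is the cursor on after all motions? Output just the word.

Answer: bird

Derivation:
After 1 (j): row=1 col=0 char='_'
After 2 (b): row=0 col=9 char='t'
After 3 (0): row=0 col=0 char='b'
After 4 (k): row=0 col=0 char='b'
After 5 (w): row=0 col=5 char='r'
After 6 (j): row=1 col=5 char='r'
After 7 (l): row=1 col=6 char='o'
After 8 (w): row=1 col=8 char='c'
After 9 (b): row=1 col=3 char='z'
After 10 (h): row=1 col=2 char='_'
After 11 (k): row=0 col=2 char='r'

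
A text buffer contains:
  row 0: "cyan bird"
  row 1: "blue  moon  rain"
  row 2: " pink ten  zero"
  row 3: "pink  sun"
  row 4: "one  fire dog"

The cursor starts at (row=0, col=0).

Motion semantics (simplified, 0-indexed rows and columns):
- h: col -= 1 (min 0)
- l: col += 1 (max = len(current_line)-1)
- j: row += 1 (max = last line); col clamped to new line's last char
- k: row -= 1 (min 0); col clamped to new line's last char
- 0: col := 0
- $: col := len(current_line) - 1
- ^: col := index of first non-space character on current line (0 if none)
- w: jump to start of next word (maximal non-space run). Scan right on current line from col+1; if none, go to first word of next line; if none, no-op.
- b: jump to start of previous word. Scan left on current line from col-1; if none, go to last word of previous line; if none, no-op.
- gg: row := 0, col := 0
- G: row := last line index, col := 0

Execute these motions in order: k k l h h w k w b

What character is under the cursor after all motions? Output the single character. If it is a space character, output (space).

Answer: b

Derivation:
After 1 (k): row=0 col=0 char='c'
After 2 (k): row=0 col=0 char='c'
After 3 (l): row=0 col=1 char='y'
After 4 (h): row=0 col=0 char='c'
After 5 (h): row=0 col=0 char='c'
After 6 (w): row=0 col=5 char='b'
After 7 (k): row=0 col=5 char='b'
After 8 (w): row=1 col=0 char='b'
After 9 (b): row=0 col=5 char='b'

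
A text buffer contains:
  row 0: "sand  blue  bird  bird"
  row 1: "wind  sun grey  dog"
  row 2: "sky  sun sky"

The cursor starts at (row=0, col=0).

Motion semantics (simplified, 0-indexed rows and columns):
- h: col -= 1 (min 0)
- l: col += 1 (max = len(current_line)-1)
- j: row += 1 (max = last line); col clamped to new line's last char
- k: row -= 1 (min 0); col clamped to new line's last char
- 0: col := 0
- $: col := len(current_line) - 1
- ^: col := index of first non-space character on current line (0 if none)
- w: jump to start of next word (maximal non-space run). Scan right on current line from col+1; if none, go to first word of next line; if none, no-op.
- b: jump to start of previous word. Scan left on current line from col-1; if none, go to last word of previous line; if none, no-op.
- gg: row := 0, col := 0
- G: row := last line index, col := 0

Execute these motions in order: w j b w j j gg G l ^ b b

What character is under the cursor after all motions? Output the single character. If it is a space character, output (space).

Answer: g

Derivation:
After 1 (w): row=0 col=6 char='b'
After 2 (j): row=1 col=6 char='s'
After 3 (b): row=1 col=0 char='w'
After 4 (w): row=1 col=6 char='s'
After 5 (j): row=2 col=6 char='u'
After 6 (j): row=2 col=6 char='u'
After 7 (gg): row=0 col=0 char='s'
After 8 (G): row=2 col=0 char='s'
After 9 (l): row=2 col=1 char='k'
After 10 (^): row=2 col=0 char='s'
After 11 (b): row=1 col=16 char='d'
After 12 (b): row=1 col=10 char='g'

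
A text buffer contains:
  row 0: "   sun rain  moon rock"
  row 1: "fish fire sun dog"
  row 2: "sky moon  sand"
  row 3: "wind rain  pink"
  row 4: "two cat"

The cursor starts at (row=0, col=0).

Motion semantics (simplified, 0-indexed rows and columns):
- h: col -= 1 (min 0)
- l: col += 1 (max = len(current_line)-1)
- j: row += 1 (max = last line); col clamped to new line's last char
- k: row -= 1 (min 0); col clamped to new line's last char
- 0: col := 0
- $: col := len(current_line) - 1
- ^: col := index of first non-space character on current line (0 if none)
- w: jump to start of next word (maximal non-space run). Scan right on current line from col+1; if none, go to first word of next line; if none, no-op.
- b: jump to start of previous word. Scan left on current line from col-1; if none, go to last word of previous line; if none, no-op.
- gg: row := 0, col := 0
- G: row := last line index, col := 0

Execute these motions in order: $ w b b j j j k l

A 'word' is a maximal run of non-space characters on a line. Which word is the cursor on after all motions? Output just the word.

After 1 ($): row=0 col=21 char='k'
After 2 (w): row=1 col=0 char='f'
After 3 (b): row=0 col=18 char='r'
After 4 (b): row=0 col=13 char='m'
After 5 (j): row=1 col=13 char='_'
After 6 (j): row=2 col=13 char='d'
After 7 (j): row=3 col=13 char='n'
After 8 (k): row=2 col=13 char='d'
After 9 (l): row=2 col=13 char='d'

Answer: sand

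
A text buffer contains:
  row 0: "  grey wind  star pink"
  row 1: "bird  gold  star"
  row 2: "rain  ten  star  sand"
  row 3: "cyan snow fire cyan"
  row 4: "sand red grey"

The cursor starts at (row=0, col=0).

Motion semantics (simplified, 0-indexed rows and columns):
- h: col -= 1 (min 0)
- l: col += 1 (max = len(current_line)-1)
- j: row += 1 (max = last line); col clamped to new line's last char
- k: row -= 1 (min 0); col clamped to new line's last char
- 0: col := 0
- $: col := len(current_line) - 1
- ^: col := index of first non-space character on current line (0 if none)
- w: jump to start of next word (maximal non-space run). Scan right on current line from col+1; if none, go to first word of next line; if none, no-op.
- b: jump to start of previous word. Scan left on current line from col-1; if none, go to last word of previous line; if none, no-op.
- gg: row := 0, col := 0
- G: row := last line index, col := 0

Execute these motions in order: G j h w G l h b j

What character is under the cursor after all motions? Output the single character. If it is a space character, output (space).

Answer: y

Derivation:
After 1 (G): row=4 col=0 char='s'
After 2 (j): row=4 col=0 char='s'
After 3 (h): row=4 col=0 char='s'
After 4 (w): row=4 col=5 char='r'
After 5 (G): row=4 col=0 char='s'
After 6 (l): row=4 col=1 char='a'
After 7 (h): row=4 col=0 char='s'
After 8 (b): row=3 col=15 char='c'
After 9 (j): row=4 col=12 char='y'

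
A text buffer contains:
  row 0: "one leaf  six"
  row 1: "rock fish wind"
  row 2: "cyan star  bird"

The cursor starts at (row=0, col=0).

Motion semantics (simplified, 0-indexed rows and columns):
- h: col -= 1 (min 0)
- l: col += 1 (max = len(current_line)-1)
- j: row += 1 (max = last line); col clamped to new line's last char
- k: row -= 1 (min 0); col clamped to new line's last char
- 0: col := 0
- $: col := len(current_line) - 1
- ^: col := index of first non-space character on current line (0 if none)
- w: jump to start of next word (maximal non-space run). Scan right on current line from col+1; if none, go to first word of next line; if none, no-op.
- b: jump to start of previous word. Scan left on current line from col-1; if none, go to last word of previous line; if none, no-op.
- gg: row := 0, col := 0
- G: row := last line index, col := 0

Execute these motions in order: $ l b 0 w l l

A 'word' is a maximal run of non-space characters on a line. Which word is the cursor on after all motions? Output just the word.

Answer: leaf

Derivation:
After 1 ($): row=0 col=12 char='x'
After 2 (l): row=0 col=12 char='x'
After 3 (b): row=0 col=10 char='s'
After 4 (0): row=0 col=0 char='o'
After 5 (w): row=0 col=4 char='l'
After 6 (l): row=0 col=5 char='e'
After 7 (l): row=0 col=6 char='a'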